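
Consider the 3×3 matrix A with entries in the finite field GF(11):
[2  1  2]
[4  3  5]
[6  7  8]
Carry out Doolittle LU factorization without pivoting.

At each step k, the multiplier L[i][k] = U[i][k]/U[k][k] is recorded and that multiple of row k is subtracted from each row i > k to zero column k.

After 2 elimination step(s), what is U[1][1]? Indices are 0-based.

[col 0] pivot 2
  R1 -= 2*R0 → (0, 1, 1)  (L[1][0] := 2)
  R2 -= 3*R0 → (0, 4, 2)  (L[2][0] := 3)
[col 1] pivot 1
  R2 -= 4*R1 → (0, 0, 9)  (L[2][1] := 4)

U[1][1] = 1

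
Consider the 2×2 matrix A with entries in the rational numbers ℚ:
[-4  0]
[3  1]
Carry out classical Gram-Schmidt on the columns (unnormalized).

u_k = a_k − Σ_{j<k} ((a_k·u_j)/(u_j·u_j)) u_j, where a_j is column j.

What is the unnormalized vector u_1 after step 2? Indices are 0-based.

u_1 = (12/25, 16/25)

Step 1: u_0 = a_0 = (-4, 3).
Step 2: u_1 = a_1 − (3/25)·u_0 = (12/25, 16/25).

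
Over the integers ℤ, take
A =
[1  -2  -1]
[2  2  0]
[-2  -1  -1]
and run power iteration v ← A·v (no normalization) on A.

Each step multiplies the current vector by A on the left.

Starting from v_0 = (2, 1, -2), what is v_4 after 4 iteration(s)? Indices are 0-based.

v_4 = (-73, -28, 41)

v_0 = (2, 1, -2).
v_1 = A·v_0 = (2, 6, -3).
v_2 = A·v_1 = (-7, 16, -7).
v_3 = A·v_2 = (-32, 18, 5).
v_4 = A·v_3 = (-73, -28, 41).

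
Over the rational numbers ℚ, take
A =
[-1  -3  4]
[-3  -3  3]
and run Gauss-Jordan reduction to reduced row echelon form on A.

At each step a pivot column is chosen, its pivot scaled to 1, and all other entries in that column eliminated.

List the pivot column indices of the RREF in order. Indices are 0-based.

pivot columns: 0, 1

[1] R0 /= -1  ⇒  (1, 3, -4)
     R1 -= -3·R0  ⇒  (0, 6, -9)
[2] R1 /= 6  ⇒  (0, 1, -3/2)
     R0 -= 3·R1  ⇒  (1, 0, 1/2)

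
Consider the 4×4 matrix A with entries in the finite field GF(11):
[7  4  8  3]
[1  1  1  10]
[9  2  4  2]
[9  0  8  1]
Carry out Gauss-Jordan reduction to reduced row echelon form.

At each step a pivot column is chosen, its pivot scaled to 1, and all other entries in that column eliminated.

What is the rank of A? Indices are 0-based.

rank = 4

pivot(0,0)=7: scale R0 → (1, 10, 9, 2)
  clear (1,0): R1 −= (1)R0 → (0, 2, 3, 8)
  clear (2,0): R2 −= (9)R0 → (0, 0, 0, 6)
  clear (3,0): R3 −= (9)R0 → (0, 9, 4, 5)
pivot(1,1)=2: scale R1 → (0, 1, 7, 4)
  clear (0,1): R0 −= (10)R1 → (1, 0, 5, 6)
  clear (3,1): R3 −= (9)R1 → (0, 0, 7, 2)
pivot(2,2): swap R2↔R3
pivot(2,2)=7: scale R2 → (0, 0, 1, 5)
  clear (0,2): R0 −= (5)R2 → (1, 0, 0, 3)
  clear (1,2): R1 −= (7)R2 → (0, 1, 0, 2)
pivot(3,3)=6: scale R3 → (0, 0, 0, 1)
  clear (0,3): R0 −= (3)R3 → (1, 0, 0, 0)
  clear (1,3): R1 −= (2)R3 → (0, 1, 0, 0)
  clear (2,3): R2 −= (5)R3 → (0, 0, 1, 0)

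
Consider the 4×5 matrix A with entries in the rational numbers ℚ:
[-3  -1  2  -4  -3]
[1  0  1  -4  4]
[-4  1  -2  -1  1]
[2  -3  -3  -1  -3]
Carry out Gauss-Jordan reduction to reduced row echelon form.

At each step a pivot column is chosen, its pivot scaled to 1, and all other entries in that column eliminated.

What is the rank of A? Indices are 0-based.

rank = 4

pivot(0,0)=-3: scale R0 → (1, 1/3, -2/3, 4/3, 1)
  clear (1,0): R1 −= (1)R0 → (0, -1/3, 5/3, -16/3, 3)
  clear (2,0): R2 −= (-4)R0 → (0, 7/3, -14/3, 13/3, 5)
  clear (3,0): R3 −= (2)R0 → (0, -11/3, -5/3, -11/3, -5)
pivot(1,1)=-1/3: scale R1 → (0, 1, -5, 16, -9)
  clear (0,1): R0 −= (1/3)R1 → (1, 0, 1, -4, 4)
  clear (2,1): R2 −= (7/3)R1 → (0, 0, 7, -33, 26)
  clear (3,1): R3 −= (-11/3)R1 → (0, 0, -20, 55, -38)
pivot(2,2)=7: scale R2 → (0, 0, 1, -33/7, 26/7)
  clear (0,2): R0 −= (1)R2 → (1, 0, 0, 5/7, 2/7)
  clear (1,2): R1 −= (-5)R2 → (0, 1, 0, -53/7, 67/7)
  clear (3,2): R3 −= (-20)R2 → (0, 0, 0, -275/7, 254/7)
pivot(3,3)=-275/7: scale R3 → (0, 0, 0, 1, -254/275)
  clear (0,3): R0 −= (5/7)R3 → (1, 0, 0, 0, 52/55)
  clear (1,3): R1 −= (-53/7)R3 → (0, 1, 0, 0, 709/275)
  clear (2,3): R2 −= (-33/7)R3 → (0, 0, 1, 0, -16/25)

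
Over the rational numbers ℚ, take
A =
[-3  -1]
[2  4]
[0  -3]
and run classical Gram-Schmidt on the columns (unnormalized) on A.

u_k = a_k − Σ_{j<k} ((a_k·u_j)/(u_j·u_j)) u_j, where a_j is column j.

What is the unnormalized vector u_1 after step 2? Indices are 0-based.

Step 1: u_0 = a_0 = (-3, 2, 0).
Step 2: u_1 = a_1 − (11/13)·u_0 = (20/13, 30/13, -3).

u_1 = (20/13, 30/13, -3)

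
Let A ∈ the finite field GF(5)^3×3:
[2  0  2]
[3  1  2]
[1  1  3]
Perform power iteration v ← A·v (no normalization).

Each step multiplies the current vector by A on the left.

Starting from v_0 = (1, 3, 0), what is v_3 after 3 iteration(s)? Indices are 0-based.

v_0 = (1, 3, 0).
v_1 = A·v_0 = (2, 1, 4).
v_2 = A·v_1 = (2, 0, 0).
v_3 = A·v_2 = (4, 1, 2).

v_3 = (4, 1, 2)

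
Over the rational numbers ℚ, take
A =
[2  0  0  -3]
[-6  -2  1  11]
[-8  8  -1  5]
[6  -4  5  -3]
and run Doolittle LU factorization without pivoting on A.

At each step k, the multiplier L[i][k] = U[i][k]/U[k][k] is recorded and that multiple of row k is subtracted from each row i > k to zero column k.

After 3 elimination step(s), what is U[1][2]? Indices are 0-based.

U[1][2] = 1

[col 0] pivot 2
  R1 -= -3*R0 → (0, -2, 1, 2)  (L[1][0] := -3)
  R2 -= -4*R0 → (0, 8, -1, -7)  (L[2][0] := -4)
  R3 -= 3*R0 → (0, -4, 5, 6)  (L[3][0] := 3)
[col 1] pivot -2
  R2 -= -4*R1 → (0, 0, 3, 1)  (L[2][1] := -4)
  R3 -= 2*R1 → (0, 0, 3, 2)  (L[3][1] := 2)
[col 2] pivot 3
  R3 -= 1*R2 → (0, 0, 0, 1)  (L[3][2] := 1)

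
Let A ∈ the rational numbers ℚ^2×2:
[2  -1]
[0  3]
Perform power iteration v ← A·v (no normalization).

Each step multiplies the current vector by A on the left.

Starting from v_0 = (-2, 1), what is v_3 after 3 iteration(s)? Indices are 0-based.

v_0 = (-2, 1).
v_1 = A·v_0 = (-5, 3).
v_2 = A·v_1 = (-13, 9).
v_3 = A·v_2 = (-35, 27).

v_3 = (-35, 27)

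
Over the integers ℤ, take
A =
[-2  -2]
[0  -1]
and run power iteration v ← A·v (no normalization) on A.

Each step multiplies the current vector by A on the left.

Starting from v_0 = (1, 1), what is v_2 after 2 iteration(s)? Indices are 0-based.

v_0 = (1, 1).
v_1 = A·v_0 = (-4, -1).
v_2 = A·v_1 = (10, 1).

v_2 = (10, 1)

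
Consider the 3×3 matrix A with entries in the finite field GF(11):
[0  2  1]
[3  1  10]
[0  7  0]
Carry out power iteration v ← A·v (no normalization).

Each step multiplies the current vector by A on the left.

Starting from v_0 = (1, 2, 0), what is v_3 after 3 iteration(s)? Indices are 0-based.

v_3 = (8, 7, 10)

v_0 = (1, 2, 0).
v_1 = A·v_0 = (4, 5, 3).
v_2 = A·v_1 = (2, 3, 2).
v_3 = A·v_2 = (8, 7, 10).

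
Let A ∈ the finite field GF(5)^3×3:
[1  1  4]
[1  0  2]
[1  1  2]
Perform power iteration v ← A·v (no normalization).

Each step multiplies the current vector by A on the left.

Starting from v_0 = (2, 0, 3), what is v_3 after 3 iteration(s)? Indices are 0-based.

v_0 = (2, 0, 3).
v_1 = A·v_0 = (4, 3, 3).
v_2 = A·v_1 = (4, 0, 3).
v_3 = A·v_2 = (1, 0, 0).

v_3 = (1, 0, 0)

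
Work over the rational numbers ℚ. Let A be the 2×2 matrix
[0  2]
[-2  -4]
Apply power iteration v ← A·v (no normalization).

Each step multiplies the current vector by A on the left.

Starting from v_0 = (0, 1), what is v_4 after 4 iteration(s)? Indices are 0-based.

v_4 = (-64, 80)

v_0 = (0, 1).
v_1 = A·v_0 = (2, -4).
v_2 = A·v_1 = (-8, 12).
v_3 = A·v_2 = (24, -32).
v_4 = A·v_3 = (-64, 80).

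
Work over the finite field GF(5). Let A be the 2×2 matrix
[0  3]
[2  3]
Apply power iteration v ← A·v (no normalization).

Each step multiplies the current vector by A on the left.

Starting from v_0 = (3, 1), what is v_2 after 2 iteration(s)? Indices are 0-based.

v_2 = (2, 3)

v_0 = (3, 1).
v_1 = A·v_0 = (3, 4).
v_2 = A·v_1 = (2, 3).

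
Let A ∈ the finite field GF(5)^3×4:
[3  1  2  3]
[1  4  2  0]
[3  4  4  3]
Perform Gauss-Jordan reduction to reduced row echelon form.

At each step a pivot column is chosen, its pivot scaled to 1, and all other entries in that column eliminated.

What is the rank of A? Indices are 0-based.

step 1: normalize row 0 (÷3) = (1, 2, 4, 1)
  row 1: subtract 1×row0 = (0, 2, 3, 4)
  row 2: subtract 3×row0 = (0, 3, 2, 0)
step 2: normalize row 1 (÷2) = (0, 1, 4, 2)
  row 0: subtract 2×row1 = (1, 0, 1, 2)
  row 2: subtract 3×row1 = (0, 0, 0, 4)
skip col 2 (zero from row 2)
step 3: normalize row 2 (÷4) = (0, 0, 0, 1)
  row 0: subtract 2×row2 = (1, 0, 1, 0)
  row 1: subtract 2×row2 = (0, 1, 4, 0)

rank = 3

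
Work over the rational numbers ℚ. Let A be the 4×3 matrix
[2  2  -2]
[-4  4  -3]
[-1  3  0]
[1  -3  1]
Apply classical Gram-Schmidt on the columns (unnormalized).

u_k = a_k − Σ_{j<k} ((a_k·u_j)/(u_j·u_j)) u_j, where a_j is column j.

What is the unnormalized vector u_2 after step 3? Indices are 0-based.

Step 1: u_0 = a_0 = (2, -4, -1, 1).
Step 2: u_1 = a_1 − (-9/11)·u_0 = (40/11, 8/11, 24/11, -24/11).
Step 3: u_2 = a_2 − (9/22)·u_0 − (-1/2)·u_1 = (-1, -1, 3/2, -1/2).

u_2 = (-1, -1, 3/2, -1/2)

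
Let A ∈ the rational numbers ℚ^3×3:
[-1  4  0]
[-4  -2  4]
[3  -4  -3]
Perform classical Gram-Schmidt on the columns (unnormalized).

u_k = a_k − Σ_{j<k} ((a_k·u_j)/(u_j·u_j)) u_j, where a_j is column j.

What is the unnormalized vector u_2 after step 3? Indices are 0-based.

Step 1: u_0 = a_0 = (-1, -4, 3).
Step 2: u_1 = a_1 − (-4/13)·u_0 = (48/13, -42/13, -40/13).
Step 3: u_2 = a_2 − (-25/26)·u_0 − (-12/109)·u_1 = (-121/218, -22/109, -99/218).

u_2 = (-121/218, -22/109, -99/218)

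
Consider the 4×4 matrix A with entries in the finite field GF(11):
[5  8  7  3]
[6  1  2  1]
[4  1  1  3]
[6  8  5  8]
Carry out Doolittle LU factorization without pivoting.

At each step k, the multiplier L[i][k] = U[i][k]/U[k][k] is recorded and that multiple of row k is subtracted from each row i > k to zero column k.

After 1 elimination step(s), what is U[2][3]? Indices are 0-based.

[col 0] pivot 5
  R1 -= 10*R0 → (0, 9, 9, 4)  (L[1][0] := 10)
  R2 -= 3*R0 → (0, 10, 2, 5)  (L[2][0] := 3)
  R3 -= 10*R0 → (0, 5, 1, 0)  (L[3][0] := 10)

U[2][3] = 5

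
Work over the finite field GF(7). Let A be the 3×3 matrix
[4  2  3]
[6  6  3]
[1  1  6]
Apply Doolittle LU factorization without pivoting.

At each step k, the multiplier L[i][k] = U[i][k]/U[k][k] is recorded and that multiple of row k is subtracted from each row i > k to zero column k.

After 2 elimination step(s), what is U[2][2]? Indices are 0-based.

U[2][2] = 2

Step 1: pivot at (0,0) is 4.
  row1 ← row1 − (5)·row0  ⇒  L[1][0]=5, U row1=(0, 3, 2)
  row2 ← row2 − (2)·row0  ⇒  L[2][0]=2, U row2=(0, 4, 0)
Step 2: pivot at (1,1) is 3.
  row2 ← row2 − (6)·row1  ⇒  L[2][1]=6, U row2=(0, 0, 2)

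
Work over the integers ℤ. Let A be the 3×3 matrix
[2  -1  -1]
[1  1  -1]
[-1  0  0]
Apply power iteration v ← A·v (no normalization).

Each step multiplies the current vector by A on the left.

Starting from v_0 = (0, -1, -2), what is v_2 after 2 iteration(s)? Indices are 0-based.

v_2 = (5, 4, -3)

v_0 = (0, -1, -2).
v_1 = A·v_0 = (3, 1, 0).
v_2 = A·v_1 = (5, 4, -3).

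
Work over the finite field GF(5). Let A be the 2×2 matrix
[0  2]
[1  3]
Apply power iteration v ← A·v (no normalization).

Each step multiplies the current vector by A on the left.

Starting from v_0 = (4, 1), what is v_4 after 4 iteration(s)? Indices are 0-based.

v_0 = (4, 1).
v_1 = A·v_0 = (2, 2).
v_2 = A·v_1 = (4, 3).
v_3 = A·v_2 = (1, 3).
v_4 = A·v_3 = (1, 0).

v_4 = (1, 0)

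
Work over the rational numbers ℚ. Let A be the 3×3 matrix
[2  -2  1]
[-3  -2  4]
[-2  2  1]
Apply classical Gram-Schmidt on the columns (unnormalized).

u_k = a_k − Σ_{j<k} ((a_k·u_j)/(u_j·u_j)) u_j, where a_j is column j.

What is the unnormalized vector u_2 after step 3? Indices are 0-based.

Step 1: u_0 = a_0 = (2, -3, -2).
Step 2: u_1 = a_1 − (-2/17)·u_0 = (-30/17, -40/17, 30/17).
Step 3: u_2 = a_2 − (-12/17)·u_0 − (-4/5)·u_1 = (1, 0, 1).

u_2 = (1, 0, 1)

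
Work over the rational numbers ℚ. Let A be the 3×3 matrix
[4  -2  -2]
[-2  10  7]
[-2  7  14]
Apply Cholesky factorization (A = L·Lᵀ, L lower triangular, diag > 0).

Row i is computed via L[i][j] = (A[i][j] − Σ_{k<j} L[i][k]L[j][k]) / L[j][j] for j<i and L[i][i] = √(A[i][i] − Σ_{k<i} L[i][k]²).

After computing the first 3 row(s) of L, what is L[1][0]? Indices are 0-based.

L[1][0] = -1

Step 1: L[0][0] = √(4) = 2.
  L[1][0] = (-2) / L[0][0] = -1.
Step 2: L[1][1] = √(9) = 3.
  L[2][0] = (-2) / L[0][0] = -1.
  L[2][1] = (6) / L[1][1] = 2.
Step 3: L[2][2] = √(9) = 3.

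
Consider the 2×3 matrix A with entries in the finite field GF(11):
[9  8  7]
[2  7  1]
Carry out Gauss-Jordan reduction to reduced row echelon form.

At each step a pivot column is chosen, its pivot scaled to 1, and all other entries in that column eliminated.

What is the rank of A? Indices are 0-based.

step 1: normalize row 0 (÷9) = (1, 7, 2)
  row 1: subtract 2×row0 = (0, 4, 8)
step 2: normalize row 1 (÷4) = (0, 1, 2)
  row 0: subtract 7×row1 = (1, 0, 10)

rank = 2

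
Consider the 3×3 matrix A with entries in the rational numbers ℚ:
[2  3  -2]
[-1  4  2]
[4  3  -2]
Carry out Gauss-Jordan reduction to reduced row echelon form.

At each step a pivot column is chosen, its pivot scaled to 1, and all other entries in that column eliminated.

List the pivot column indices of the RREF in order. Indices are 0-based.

pivot columns: 0, 1, 2

step 1: normalize row 0 (÷2) = (1, 3/2, -1)
  row 1: subtract -1×row0 = (0, 11/2, 1)
  row 2: subtract 4×row0 = (0, -3, 2)
step 2: normalize row 1 (÷11/2) = (0, 1, 2/11)
  row 0: subtract 3/2×row1 = (1, 0, -14/11)
  row 2: subtract -3×row1 = (0, 0, 28/11)
step 3: normalize row 2 (÷28/11) = (0, 0, 1)
  row 0: subtract -14/11×row2 = (1, 0, 0)
  row 1: subtract 2/11×row2 = (0, 1, 0)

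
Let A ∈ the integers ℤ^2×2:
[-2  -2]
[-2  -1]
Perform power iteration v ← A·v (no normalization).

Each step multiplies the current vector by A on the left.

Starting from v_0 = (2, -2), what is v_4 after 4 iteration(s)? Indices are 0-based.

v_0 = (2, -2).
v_1 = A·v_0 = (0, -2).
v_2 = A·v_1 = (4, 2).
v_3 = A·v_2 = (-12, -10).
v_4 = A·v_3 = (44, 34).

v_4 = (44, 34)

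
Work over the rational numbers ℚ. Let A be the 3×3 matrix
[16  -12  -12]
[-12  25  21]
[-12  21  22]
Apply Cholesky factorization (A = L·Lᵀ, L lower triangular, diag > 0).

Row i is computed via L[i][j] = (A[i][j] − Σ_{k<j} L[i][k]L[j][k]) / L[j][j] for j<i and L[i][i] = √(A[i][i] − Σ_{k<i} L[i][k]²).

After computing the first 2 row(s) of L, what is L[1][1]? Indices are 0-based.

L[1][1] = 4

Step 1: L[0][0] = √(16) = 4.
  L[1][0] = (-12) / L[0][0] = -3.
Step 2: L[1][1] = √(16) = 4.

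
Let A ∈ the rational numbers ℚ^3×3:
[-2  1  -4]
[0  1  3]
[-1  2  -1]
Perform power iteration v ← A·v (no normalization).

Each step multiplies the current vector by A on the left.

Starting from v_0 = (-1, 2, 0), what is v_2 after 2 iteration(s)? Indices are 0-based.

v_0 = (-1, 2, 0).
v_1 = A·v_0 = (4, 2, 5).
v_2 = A·v_1 = (-26, 17, -5).

v_2 = (-26, 17, -5)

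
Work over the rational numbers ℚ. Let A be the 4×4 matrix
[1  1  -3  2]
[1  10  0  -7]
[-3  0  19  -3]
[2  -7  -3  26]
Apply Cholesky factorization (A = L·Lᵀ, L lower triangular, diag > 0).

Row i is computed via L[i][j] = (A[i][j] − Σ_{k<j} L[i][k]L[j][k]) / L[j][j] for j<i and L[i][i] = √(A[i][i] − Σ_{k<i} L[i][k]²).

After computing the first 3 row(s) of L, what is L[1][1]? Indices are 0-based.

L[1][1] = 3

Step 1: L[0][0] = √(1) = 1.
  L[1][0] = (1) / L[0][0] = 1.
Step 2: L[1][1] = √(9) = 3.
  L[2][0] = (-3) / L[0][0] = -3.
  L[2][1] = (3) / L[1][1] = 1.
Step 3: L[2][2] = √(9) = 3.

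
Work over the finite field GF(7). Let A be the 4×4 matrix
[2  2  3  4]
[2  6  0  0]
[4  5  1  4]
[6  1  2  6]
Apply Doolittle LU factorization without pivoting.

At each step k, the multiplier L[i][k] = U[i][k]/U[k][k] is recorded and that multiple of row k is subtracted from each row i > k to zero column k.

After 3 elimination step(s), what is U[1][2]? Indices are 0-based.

Step 1: pivot at (0,0) is 2.
  row1 ← row1 − (1)·row0  ⇒  L[1][0]=1, U row1=(0, 4, 4, 3)
  row2 ← row2 − (2)·row0  ⇒  L[2][0]=2, U row2=(0, 1, 2, 3)
  row3 ← row3 − (3)·row0  ⇒  L[3][0]=3, U row3=(0, 2, 0, 1)
Step 2: pivot at (1,1) is 4.
  row2 ← row2 − (2)·row1  ⇒  L[2][1]=2, U row2=(0, 0, 1, 4)
  row3 ← row3 − (4)·row1  ⇒  L[3][1]=4, U row3=(0, 0, 5, 3)
Step 3: pivot at (2,2) is 1.
  row3 ← row3 − (5)·row2  ⇒  L[3][2]=5, U row3=(0, 0, 0, 4)

U[1][2] = 4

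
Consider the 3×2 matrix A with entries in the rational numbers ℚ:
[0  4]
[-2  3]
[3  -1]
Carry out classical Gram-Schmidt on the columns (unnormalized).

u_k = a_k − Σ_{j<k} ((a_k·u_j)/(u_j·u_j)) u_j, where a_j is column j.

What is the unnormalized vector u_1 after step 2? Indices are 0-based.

u_1 = (4, 21/13, 14/13)

Step 1: u_0 = a_0 = (0, -2, 3).
Step 2: u_1 = a_1 − (-9/13)·u_0 = (4, 21/13, 14/13).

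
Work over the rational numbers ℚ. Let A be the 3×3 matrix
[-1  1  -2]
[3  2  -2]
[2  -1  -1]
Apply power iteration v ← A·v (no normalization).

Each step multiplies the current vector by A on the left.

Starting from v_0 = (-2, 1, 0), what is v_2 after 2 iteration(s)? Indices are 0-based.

v_2 = (3, 11, 15)

v_0 = (-2, 1, 0).
v_1 = A·v_0 = (3, -4, -5).
v_2 = A·v_1 = (3, 11, 15).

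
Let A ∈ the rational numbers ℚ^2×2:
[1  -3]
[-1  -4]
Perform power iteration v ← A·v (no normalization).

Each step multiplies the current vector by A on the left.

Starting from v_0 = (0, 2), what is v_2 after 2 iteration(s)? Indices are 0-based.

v_2 = (18, 38)

v_0 = (0, 2).
v_1 = A·v_0 = (-6, -8).
v_2 = A·v_1 = (18, 38).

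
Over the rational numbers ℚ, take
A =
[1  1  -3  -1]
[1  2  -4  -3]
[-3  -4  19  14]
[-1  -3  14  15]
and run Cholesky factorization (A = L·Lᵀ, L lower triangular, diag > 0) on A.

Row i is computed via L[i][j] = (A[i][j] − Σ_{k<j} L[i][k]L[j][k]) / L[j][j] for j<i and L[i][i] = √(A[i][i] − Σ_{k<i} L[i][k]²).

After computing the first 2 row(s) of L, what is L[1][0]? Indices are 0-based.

Step 1: L[0][0] = √(1) = 1.
  L[1][0] = (1) / L[0][0] = 1.
Step 2: L[1][1] = √(1) = 1.

L[1][0] = 1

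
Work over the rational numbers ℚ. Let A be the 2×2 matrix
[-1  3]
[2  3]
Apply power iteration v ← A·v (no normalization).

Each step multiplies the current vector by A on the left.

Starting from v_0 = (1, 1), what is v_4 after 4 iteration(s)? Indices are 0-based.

v_4 = (205, 337)

v_0 = (1, 1).
v_1 = A·v_0 = (2, 5).
v_2 = A·v_1 = (13, 19).
v_3 = A·v_2 = (44, 83).
v_4 = A·v_3 = (205, 337).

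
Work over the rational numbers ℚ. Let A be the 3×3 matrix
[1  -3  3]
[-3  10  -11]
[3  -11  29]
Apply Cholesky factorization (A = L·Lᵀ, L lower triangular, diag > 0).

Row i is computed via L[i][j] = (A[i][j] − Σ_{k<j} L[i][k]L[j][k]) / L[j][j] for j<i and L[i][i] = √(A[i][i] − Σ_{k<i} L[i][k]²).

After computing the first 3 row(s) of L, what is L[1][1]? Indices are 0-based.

Step 1: L[0][0] = √(1) = 1.
  L[1][0] = (-3) / L[0][0] = -3.
Step 2: L[1][1] = √(1) = 1.
  L[2][0] = (3) / L[0][0] = 3.
  L[2][1] = (-2) / L[1][1] = -2.
Step 3: L[2][2] = √(16) = 4.

L[1][1] = 1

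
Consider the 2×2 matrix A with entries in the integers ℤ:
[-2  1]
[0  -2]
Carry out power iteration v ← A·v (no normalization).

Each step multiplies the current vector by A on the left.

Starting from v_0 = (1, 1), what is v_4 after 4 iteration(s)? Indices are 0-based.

v_4 = (-16, 16)

v_0 = (1, 1).
v_1 = A·v_0 = (-1, -2).
v_2 = A·v_1 = (0, 4).
v_3 = A·v_2 = (4, -8).
v_4 = A·v_3 = (-16, 16).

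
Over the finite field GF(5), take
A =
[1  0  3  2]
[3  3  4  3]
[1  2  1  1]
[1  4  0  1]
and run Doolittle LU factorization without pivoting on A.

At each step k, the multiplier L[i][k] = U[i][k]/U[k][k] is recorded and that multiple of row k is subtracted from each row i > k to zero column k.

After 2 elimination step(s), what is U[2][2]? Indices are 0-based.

U[2][2] = 3

k=0: U[0][0]=1
  eliminate (1,0): mult=3, new row 1: (0, 3, 0, 2); set L[1][0]=3
  eliminate (2,0): mult=1, new row 2: (0, 2, 3, 4); set L[2][0]=1
  eliminate (3,0): mult=1, new row 3: (0, 4, 2, 4); set L[3][0]=1
k=1: U[1][1]=3
  eliminate (2,1): mult=4, new row 2: (0, 0, 3, 1); set L[2][1]=4
  eliminate (3,1): mult=3, new row 3: (0, 0, 2, 3); set L[3][1]=3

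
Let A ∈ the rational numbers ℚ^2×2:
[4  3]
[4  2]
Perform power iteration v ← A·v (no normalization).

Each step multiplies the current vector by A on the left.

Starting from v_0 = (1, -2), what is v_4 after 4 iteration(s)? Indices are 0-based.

v_4 = (-368, -320)

v_0 = (1, -2).
v_1 = A·v_0 = (-2, 0).
v_2 = A·v_1 = (-8, -8).
v_3 = A·v_2 = (-56, -48).
v_4 = A·v_3 = (-368, -320).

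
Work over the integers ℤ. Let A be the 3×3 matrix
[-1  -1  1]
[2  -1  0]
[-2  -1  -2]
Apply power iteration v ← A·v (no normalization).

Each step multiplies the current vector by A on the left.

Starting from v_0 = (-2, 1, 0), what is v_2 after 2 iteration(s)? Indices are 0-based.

v_2 = (7, 7, -3)

v_0 = (-2, 1, 0).
v_1 = A·v_0 = (1, -5, 3).
v_2 = A·v_1 = (7, 7, -3).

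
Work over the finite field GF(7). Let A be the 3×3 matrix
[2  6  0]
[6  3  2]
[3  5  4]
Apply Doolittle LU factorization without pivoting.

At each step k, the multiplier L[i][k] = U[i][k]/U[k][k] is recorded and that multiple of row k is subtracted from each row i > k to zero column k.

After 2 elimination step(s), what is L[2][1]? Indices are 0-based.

L[2][1] = 4

[col 0] pivot 2
  R1 -= 3*R0 → (0, 6, 2)  (L[1][0] := 3)
  R2 -= 5*R0 → (0, 3, 4)  (L[2][0] := 5)
[col 1] pivot 6
  R2 -= 4*R1 → (0, 0, 3)  (L[2][1] := 4)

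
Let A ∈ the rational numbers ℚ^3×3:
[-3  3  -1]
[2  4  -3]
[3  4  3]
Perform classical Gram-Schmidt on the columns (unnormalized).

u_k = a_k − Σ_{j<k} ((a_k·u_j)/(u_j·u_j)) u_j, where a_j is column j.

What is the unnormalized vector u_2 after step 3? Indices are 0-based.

u_2 = (452/781, -2373/781, 2034/781)

Step 1: u_0 = a_0 = (-3, 2, 3).
Step 2: u_1 = a_1 − (1/2)·u_0 = (9/2, 3, 5/2).
Step 3: u_2 = a_2 − (3/11)·u_0 − (-12/71)·u_1 = (452/781, -2373/781, 2034/781).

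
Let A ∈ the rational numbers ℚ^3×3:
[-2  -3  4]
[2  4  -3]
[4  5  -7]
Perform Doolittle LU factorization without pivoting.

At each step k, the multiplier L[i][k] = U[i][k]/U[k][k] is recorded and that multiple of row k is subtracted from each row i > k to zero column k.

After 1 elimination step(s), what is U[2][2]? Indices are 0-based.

U[2][2] = 1

Step 1: pivot at (0,0) is -2.
  row1 ← row1 − (-1)·row0  ⇒  L[1][0]=-1, U row1=(0, 1, 1)
  row2 ← row2 − (-2)·row0  ⇒  L[2][0]=-2, U row2=(0, -1, 1)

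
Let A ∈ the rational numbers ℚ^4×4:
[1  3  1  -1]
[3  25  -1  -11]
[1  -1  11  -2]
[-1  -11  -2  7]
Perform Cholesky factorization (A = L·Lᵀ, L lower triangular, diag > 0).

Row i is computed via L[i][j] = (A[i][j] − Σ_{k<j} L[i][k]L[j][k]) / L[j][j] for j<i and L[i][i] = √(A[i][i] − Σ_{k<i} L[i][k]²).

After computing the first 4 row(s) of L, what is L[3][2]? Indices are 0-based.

L[3][2] = -1

Step 1: L[0][0] = √(1) = 1.
  L[1][0] = (3) / L[0][0] = 3.
Step 2: L[1][1] = √(16) = 4.
  L[2][0] = (1) / L[0][0] = 1.
  L[2][1] = (-4) / L[1][1] = -1.
Step 3: L[2][2] = √(9) = 3.
  L[3][0] = (-1) / L[0][0] = -1.
  L[3][1] = (-8) / L[1][1] = -2.
  L[3][2] = (-3) / L[2][2] = -1.
Step 4: L[3][3] = √(1) = 1.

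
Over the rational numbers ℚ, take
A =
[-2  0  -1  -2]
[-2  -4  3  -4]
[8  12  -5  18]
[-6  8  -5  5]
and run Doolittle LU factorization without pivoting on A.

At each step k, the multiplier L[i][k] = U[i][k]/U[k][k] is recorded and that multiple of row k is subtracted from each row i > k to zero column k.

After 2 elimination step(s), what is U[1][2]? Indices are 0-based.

U[1][2] = 4

k=0: U[0][0]=-2
  eliminate (1,0): mult=1, new row 1: (0, -4, 4, -2); set L[1][0]=1
  eliminate (2,0): mult=-4, new row 2: (0, 12, -9, 10); set L[2][0]=-4
  eliminate (3,0): mult=3, new row 3: (0, 8, -2, 11); set L[3][0]=3
k=1: U[1][1]=-4
  eliminate (2,1): mult=-3, new row 2: (0, 0, 3, 4); set L[2][1]=-3
  eliminate (3,1): mult=-2, new row 3: (0, 0, 6, 7); set L[3][1]=-2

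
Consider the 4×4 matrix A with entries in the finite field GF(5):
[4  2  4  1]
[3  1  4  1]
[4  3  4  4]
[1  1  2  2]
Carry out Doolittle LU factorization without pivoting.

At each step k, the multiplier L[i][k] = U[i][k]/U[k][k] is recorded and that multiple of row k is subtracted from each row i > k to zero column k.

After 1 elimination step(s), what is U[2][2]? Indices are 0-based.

Step 1: pivot at (0,0) is 4.
  row1 ← row1 − (2)·row0  ⇒  L[1][0]=2, U row1=(0, 2, 1, 4)
  row2 ← row2 − (1)·row0  ⇒  L[2][0]=1, U row2=(0, 1, 0, 3)
  row3 ← row3 − (4)·row0  ⇒  L[3][0]=4, U row3=(0, 3, 1, 3)

U[2][2] = 0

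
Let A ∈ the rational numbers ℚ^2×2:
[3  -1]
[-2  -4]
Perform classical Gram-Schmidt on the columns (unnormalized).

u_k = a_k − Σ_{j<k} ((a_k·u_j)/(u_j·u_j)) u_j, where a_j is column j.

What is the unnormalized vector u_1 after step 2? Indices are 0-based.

Step 1: u_0 = a_0 = (3, -2).
Step 2: u_1 = a_1 − (5/13)·u_0 = (-28/13, -42/13).

u_1 = (-28/13, -42/13)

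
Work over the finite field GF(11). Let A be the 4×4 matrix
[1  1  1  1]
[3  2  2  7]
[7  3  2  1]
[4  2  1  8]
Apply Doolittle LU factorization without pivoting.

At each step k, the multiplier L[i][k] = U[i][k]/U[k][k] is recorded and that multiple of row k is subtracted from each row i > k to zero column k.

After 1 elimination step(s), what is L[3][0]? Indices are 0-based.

L[3][0] = 4

[col 0] pivot 1
  R1 -= 3*R0 → (0, 10, 10, 4)  (L[1][0] := 3)
  R2 -= 7*R0 → (0, 7, 6, 5)  (L[2][0] := 7)
  R3 -= 4*R0 → (0, 9, 8, 4)  (L[3][0] := 4)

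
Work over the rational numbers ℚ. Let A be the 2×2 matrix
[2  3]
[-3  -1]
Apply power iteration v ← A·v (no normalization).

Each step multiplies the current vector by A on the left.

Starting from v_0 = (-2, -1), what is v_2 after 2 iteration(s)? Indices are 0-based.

v_2 = (7, 14)

v_0 = (-2, -1).
v_1 = A·v_0 = (-7, 7).
v_2 = A·v_1 = (7, 14).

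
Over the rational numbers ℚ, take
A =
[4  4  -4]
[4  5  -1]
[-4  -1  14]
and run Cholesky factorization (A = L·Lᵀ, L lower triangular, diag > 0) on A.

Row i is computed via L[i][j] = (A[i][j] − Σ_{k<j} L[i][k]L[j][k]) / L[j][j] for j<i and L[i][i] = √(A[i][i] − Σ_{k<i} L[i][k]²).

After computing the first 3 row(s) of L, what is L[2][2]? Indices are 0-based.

Step 1: L[0][0] = √(4) = 2.
  L[1][0] = (4) / L[0][0] = 2.
Step 2: L[1][1] = √(1) = 1.
  L[2][0] = (-4) / L[0][0] = -2.
  L[2][1] = (3) / L[1][1] = 3.
Step 3: L[2][2] = √(1) = 1.

L[2][2] = 1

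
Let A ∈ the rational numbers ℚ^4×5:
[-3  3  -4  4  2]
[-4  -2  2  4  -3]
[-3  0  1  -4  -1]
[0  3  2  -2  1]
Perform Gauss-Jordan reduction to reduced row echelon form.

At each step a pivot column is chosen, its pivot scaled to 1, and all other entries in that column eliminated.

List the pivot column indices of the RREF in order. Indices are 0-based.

pivot(0,0)=-3: scale R0 → (1, -1, 4/3, -4/3, -2/3)
  clear (1,0): R1 −= (-4)R0 → (0, -6, 22/3, -4/3, -17/3)
  clear (2,0): R2 −= (-3)R0 → (0, -3, 5, -8, -3)
pivot(1,1)=-6: scale R1 → (0, 1, -11/9, 2/9, 17/18)
  clear (0,1): R0 −= (-1)R1 → (1, 0, 1/9, -10/9, 5/18)
  clear (2,1): R2 −= (-3)R1 → (0, 0, 4/3, -22/3, -1/6)
  clear (3,1): R3 −= (3)R1 → (0, 0, 17/3, -8/3, -11/6)
pivot(2,2)=4/3: scale R2 → (0, 0, 1, -11/2, -1/8)
  clear (0,2): R0 −= (1/9)R2 → (1, 0, 0, -1/2, 7/24)
  clear (1,2): R1 −= (-11/9)R2 → (0, 1, 0, -13/2, 19/24)
  clear (3,2): R3 −= (17/3)R2 → (0, 0, 0, 57/2, -9/8)
pivot(3,3)=57/2: scale R3 → (0, 0, 0, 1, -3/76)
  clear (0,3): R0 −= (-1/2)R3 → (1, 0, 0, 0, 31/114)
  clear (1,3): R1 −= (-13/2)R3 → (0, 1, 0, 0, 61/114)
  clear (2,3): R2 −= (-11/2)R3 → (0, 0, 1, 0, -13/38)

pivot columns: 0, 1, 2, 3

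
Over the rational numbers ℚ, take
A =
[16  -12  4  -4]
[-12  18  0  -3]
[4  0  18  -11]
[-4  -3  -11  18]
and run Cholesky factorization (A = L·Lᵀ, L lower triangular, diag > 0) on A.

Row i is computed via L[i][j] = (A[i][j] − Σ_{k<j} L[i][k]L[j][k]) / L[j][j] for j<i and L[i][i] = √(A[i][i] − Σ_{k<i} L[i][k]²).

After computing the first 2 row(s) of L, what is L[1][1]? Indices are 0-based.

L[1][1] = 3

Step 1: L[0][0] = √(16) = 4.
  L[1][0] = (-12) / L[0][0] = -3.
Step 2: L[1][1] = √(9) = 3.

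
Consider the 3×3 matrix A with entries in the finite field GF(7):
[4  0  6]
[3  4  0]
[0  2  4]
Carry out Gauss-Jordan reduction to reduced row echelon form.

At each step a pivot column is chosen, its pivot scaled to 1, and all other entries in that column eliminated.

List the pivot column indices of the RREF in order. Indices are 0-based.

pivot(0,0)=4: scale R0 → (1, 0, 5)
  clear (1,0): R1 −= (3)R0 → (0, 4, 6)
pivot(1,1)=4: scale R1 → (0, 1, 5)
  clear (2,1): R2 −= (2)R1 → (0, 0, 1)
pivot(2,2)=1: scale R2 → (0, 0, 1)
  clear (0,2): R0 −= (5)R2 → (1, 0, 0)
  clear (1,2): R1 −= (5)R2 → (0, 1, 0)

pivot columns: 0, 1, 2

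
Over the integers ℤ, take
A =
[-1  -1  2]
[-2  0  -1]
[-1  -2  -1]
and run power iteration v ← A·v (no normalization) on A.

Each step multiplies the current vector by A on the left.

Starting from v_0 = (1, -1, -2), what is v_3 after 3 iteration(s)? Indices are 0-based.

v_0 = (1, -1, -2).
v_1 = A·v_0 = (-4, 0, 3).
v_2 = A·v_1 = (10, 5, 1).
v_3 = A·v_2 = (-13, -21, -21).

v_3 = (-13, -21, -21)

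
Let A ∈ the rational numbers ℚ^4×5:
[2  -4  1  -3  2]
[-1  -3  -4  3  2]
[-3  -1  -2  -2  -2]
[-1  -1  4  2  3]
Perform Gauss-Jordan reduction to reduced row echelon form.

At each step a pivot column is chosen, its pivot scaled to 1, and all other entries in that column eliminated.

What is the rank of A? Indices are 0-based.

rank = 4

[1] R0 /= 2  ⇒  (1, -2, 1/2, -3/2, 1)
     R1 -= -1·R0  ⇒  (0, -5, -7/2, 3/2, 3)
     R2 -= -3·R0  ⇒  (0, -7, -1/2, -13/2, 1)
     R3 -= -1·R0  ⇒  (0, -3, 9/2, 1/2, 4)
[2] R1 /= -5  ⇒  (0, 1, 7/10, -3/10, -3/5)
     R0 -= -2·R1  ⇒  (1, 0, 19/10, -21/10, -1/5)
     R2 -= -7·R1  ⇒  (0, 0, 22/5, -43/5, -16/5)
     R3 -= -3·R1  ⇒  (0, 0, 33/5, -2/5, 11/5)
[3] R2 /= 22/5  ⇒  (0, 0, 1, -43/22, -8/11)
     R0 -= 19/10·R2  ⇒  (1, 0, 0, 71/44, 13/11)
     R1 -= 7/10·R2  ⇒  (0, 1, 0, 47/44, -1/11)
     R3 -= 33/5·R2  ⇒  (0, 0, 0, 25/2, 7)
[4] R3 /= 25/2  ⇒  (0, 0, 0, 1, 14/25)
     R0 -= 71/44·R3  ⇒  (1, 0, 0, 0, 153/550)
     R1 -= 47/44·R3  ⇒  (0, 1, 0, 0, -379/550)
     R2 -= -43/22·R3  ⇒  (0, 0, 1, 0, 101/275)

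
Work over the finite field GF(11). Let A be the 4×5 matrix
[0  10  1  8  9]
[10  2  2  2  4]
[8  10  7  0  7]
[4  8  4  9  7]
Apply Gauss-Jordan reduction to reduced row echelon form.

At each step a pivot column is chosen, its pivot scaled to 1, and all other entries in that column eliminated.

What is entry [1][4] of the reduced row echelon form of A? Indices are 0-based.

[1] R0 <-> R1
[1] R0 /= 10  ⇒  (1, 9, 9, 9, 7)
     R2 -= 8·R0  ⇒  (0, 4, 1, 5, 6)
     R3 -= 4·R0  ⇒  (0, 5, 1, 6, 1)
[2] R1 /= 10  ⇒  (0, 1, 10, 3, 2)
     R0 -= 9·R1  ⇒  (1, 0, 7, 4, 0)
     R2 -= 4·R1  ⇒  (0, 0, 5, 4, 9)
     R3 -= 5·R1  ⇒  (0, 0, 6, 2, 2)
[3] R2 /= 5  ⇒  (0, 0, 1, 3, 4)
     R0 -= 7·R2  ⇒  (1, 0, 0, 5, 5)
     R1 -= 10·R2  ⇒  (0, 1, 0, 6, 6)
     R3 -= 6·R2  ⇒  (0, 0, 0, 6, 0)
[4] R3 /= 6  ⇒  (0, 0, 0, 1, 0)
     R0 -= 5·R3  ⇒  (1, 0, 0, 0, 5)
     R1 -= 6·R3  ⇒  (0, 1, 0, 0, 6)
     R2 -= 3·R3  ⇒  (0, 0, 1, 0, 4)

M[1][4] = 6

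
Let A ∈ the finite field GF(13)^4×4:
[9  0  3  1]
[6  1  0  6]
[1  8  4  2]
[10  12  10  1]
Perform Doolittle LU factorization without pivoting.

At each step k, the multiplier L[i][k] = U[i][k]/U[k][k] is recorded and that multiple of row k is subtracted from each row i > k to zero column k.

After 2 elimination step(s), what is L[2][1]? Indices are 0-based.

Step 1: pivot at (0,0) is 9.
  row1 ← row1 − (5)·row0  ⇒  L[1][0]=5, U row1=(0, 1, 11, 1)
  row2 ← row2 − (3)·row0  ⇒  L[2][0]=3, U row2=(0, 8, 8, 12)
  row3 ← row3 − (4)·row0  ⇒  L[3][0]=4, U row3=(0, 12, 11, 10)
Step 2: pivot at (1,1) is 1.
  row2 ← row2 − (8)·row1  ⇒  L[2][1]=8, U row2=(0, 0, 11, 4)
  row3 ← row3 − (12)·row1  ⇒  L[3][1]=12, U row3=(0, 0, 9, 11)

L[2][1] = 8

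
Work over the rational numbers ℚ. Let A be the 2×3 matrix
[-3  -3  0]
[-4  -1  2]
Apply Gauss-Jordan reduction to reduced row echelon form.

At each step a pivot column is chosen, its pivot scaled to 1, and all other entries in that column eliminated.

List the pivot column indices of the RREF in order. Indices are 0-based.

[1] R0 /= -3  ⇒  (1, 1, 0)
     R1 -= -4·R0  ⇒  (0, 3, 2)
[2] R1 /= 3  ⇒  (0, 1, 2/3)
     R0 -= 1·R1  ⇒  (1, 0, -2/3)

pivot columns: 0, 1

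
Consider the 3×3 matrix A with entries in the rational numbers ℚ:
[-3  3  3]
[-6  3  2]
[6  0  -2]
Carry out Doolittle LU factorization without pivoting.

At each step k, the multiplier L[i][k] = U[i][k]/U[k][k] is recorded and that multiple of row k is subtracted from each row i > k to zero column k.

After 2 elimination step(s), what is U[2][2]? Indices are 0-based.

[col 0] pivot -3
  R1 -= 2*R0 → (0, -3, -4)  (L[1][0] := 2)
  R2 -= -2*R0 → (0, 6, 4)  (L[2][0] := -2)
[col 1] pivot -3
  R2 -= -2*R1 → (0, 0, -4)  (L[2][1] := -2)

U[2][2] = -4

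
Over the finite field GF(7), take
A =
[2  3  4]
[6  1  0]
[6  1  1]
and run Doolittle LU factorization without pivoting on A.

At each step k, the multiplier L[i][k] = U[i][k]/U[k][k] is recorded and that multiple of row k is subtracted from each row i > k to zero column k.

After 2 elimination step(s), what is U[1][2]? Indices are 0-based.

U[1][2] = 2

k=0: U[0][0]=2
  eliminate (1,0): mult=3, new row 1: (0, 6, 2); set L[1][0]=3
  eliminate (2,0): mult=3, new row 2: (0, 6, 3); set L[2][0]=3
k=1: U[1][1]=6
  eliminate (2,1): mult=1, new row 2: (0, 0, 1); set L[2][1]=1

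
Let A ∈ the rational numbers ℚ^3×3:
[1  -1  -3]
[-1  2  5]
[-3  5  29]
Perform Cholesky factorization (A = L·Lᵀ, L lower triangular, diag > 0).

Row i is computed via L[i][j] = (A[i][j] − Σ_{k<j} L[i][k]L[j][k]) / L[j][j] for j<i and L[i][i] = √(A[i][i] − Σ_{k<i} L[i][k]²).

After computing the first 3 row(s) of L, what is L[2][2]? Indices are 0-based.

L[2][2] = 4

Step 1: L[0][0] = √(1) = 1.
  L[1][0] = (-1) / L[0][0] = -1.
Step 2: L[1][1] = √(1) = 1.
  L[2][0] = (-3) / L[0][0] = -3.
  L[2][1] = (2) / L[1][1] = 2.
Step 3: L[2][2] = √(16) = 4.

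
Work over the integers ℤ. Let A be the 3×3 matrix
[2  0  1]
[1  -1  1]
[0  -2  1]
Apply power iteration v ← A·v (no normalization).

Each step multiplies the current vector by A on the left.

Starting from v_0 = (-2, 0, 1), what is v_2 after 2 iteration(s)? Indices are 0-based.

v_0 = (-2, 0, 1).
v_1 = A·v_0 = (-3, -1, 1).
v_2 = A·v_1 = (-5, -1, 3).

v_2 = (-5, -1, 3)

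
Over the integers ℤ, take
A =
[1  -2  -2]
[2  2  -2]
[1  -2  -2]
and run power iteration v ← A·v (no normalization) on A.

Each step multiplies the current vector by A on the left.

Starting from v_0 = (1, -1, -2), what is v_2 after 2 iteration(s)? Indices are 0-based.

v_2 = (-15, 8, -15)

v_0 = (1, -1, -2).
v_1 = A·v_0 = (7, 4, 7).
v_2 = A·v_1 = (-15, 8, -15).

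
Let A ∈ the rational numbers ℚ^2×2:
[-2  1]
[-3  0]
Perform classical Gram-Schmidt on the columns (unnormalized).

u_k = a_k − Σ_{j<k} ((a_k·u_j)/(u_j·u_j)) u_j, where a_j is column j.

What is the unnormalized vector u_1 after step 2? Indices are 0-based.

u_1 = (9/13, -6/13)

Step 1: u_0 = a_0 = (-2, -3).
Step 2: u_1 = a_1 − (-2/13)·u_0 = (9/13, -6/13).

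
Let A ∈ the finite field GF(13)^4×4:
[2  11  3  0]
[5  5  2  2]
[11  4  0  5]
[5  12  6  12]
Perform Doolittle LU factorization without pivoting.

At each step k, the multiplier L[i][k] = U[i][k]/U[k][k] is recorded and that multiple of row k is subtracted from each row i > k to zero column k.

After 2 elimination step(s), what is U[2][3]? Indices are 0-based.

Step 1: pivot at (0,0) is 2.
  row1 ← row1 − (9)·row0  ⇒  L[1][0]=9, U row1=(0, 10, 1, 2)
  row2 ← row2 − (12)·row0  ⇒  L[2][0]=12, U row2=(0, 2, 3, 5)
  row3 ← row3 − (9)·row0  ⇒  L[3][0]=9, U row3=(0, 4, 5, 12)
Step 2: pivot at (1,1) is 10.
  row2 ← row2 − (8)·row1  ⇒  L[2][1]=8, U row2=(0, 0, 8, 2)
  row3 ← row3 − (3)·row1  ⇒  L[3][1]=3, U row3=(0, 0, 2, 6)

U[2][3] = 2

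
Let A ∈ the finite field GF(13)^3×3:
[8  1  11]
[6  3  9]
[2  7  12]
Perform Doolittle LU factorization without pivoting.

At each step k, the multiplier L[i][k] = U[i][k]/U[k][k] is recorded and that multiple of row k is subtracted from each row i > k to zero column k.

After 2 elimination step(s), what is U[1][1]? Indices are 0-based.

k=0: U[0][0]=8
  eliminate (1,0): mult=4, new row 1: (0, 12, 4); set L[1][0]=4
  eliminate (2,0): mult=10, new row 2: (0, 10, 6); set L[2][0]=10
k=1: U[1][1]=12
  eliminate (2,1): mult=3, new row 2: (0, 0, 7); set L[2][1]=3

U[1][1] = 12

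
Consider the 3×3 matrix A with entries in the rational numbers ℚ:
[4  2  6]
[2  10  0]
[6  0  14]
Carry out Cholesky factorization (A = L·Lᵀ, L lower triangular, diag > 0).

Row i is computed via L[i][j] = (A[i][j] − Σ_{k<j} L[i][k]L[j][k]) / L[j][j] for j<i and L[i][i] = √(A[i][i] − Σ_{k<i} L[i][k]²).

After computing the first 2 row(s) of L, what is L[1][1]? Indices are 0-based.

L[1][1] = 3

Step 1: L[0][0] = √(4) = 2.
  L[1][0] = (2) / L[0][0] = 1.
Step 2: L[1][1] = √(9) = 3.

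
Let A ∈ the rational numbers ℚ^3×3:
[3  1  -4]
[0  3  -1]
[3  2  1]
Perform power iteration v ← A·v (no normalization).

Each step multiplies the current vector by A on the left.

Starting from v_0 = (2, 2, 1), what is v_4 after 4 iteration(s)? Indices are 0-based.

v_4 = (-488, -23, -709)

v_0 = (2, 2, 1).
v_1 = A·v_0 = (4, 5, 11).
v_2 = A·v_1 = (-27, 4, 33).
v_3 = A·v_2 = (-209, -21, -40).
v_4 = A·v_3 = (-488, -23, -709).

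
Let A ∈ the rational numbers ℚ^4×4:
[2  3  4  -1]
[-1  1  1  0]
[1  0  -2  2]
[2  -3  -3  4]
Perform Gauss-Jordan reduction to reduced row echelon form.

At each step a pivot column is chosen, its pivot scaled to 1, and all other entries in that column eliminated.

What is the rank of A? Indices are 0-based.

rank = 4

[1] R0 /= 2  ⇒  (1, 3/2, 2, -1/2)
     R1 -= -1·R0  ⇒  (0, 5/2, 3, -1/2)
     R2 -= 1·R0  ⇒  (0, -3/2, -4, 5/2)
     R3 -= 2·R0  ⇒  (0, -6, -7, 5)
[2] R1 /= 5/2  ⇒  (0, 1, 6/5, -1/5)
     R0 -= 3/2·R1  ⇒  (1, 0, 1/5, -1/5)
     R2 -= -3/2·R1  ⇒  (0, 0, -11/5, 11/5)
     R3 -= -6·R1  ⇒  (0, 0, 1/5, 19/5)
[3] R2 /= -11/5  ⇒  (0, 0, 1, -1)
     R0 -= 1/5·R2  ⇒  (1, 0, 0, 0)
     R1 -= 6/5·R2  ⇒  (0, 1, 0, 1)
     R3 -= 1/5·R2  ⇒  (0, 0, 0, 4)
[4] R3 /= 4  ⇒  (0, 0, 0, 1)
     R1 -= 1·R3  ⇒  (0, 1, 0, 0)
     R2 -= -1·R3  ⇒  (0, 0, 1, 0)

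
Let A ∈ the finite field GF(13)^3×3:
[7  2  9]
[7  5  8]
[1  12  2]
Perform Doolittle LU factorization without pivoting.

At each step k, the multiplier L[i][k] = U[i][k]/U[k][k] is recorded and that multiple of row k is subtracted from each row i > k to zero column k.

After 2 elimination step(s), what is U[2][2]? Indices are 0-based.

U[2][2] = 4

[col 0] pivot 7
  R1 -= 1*R0 → (0, 3, 12)  (L[1][0] := 1)
  R2 -= 2*R0 → (0, 8, 10)  (L[2][0] := 2)
[col 1] pivot 3
  R2 -= 7*R1 → (0, 0, 4)  (L[2][1] := 7)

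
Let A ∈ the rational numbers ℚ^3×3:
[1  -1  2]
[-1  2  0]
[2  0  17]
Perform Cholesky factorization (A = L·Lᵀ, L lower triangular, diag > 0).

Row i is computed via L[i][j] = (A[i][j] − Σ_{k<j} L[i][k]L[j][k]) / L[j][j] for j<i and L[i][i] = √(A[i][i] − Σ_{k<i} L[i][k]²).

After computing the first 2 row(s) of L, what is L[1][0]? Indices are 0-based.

Step 1: L[0][0] = √(1) = 1.
  L[1][0] = (-1) / L[0][0] = -1.
Step 2: L[1][1] = √(1) = 1.

L[1][0] = -1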